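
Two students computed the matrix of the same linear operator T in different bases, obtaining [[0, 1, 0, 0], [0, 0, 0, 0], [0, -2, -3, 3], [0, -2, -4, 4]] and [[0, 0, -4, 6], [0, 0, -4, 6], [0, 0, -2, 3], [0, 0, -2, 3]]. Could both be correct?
Both have characteristic polynomial x^3(x - 1), but the minimal polynomial of A is x^2(x - 1) while the minimal polynomial of B is x(x - 1). The minimal polynomial is a similarity invariant, so A and B are not similar.

No.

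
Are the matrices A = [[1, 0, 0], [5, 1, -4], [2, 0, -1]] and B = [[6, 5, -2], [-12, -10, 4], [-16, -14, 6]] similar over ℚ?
No.

trace(A) = 1 but trace(B) = 2. The trace is a similarity invariant, so A and B are not similar.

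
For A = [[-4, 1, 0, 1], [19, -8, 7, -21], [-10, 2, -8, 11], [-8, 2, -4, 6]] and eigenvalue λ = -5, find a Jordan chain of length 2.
v_1 = [[0, 1, 0, 0]]^T, v_2 = [[1, -3, 2, 2]]^T

We seek v_1 ∈ ker((A + 5I)^2) \ ker(A + 5I), then set v_{i+1} = (A + 5I) v_i.

One such chain is v_1 = [[0, 1, 0, 0]]^T, v_2 = [[1, -3, 2, 2]]^T. Check: (A + 5I) v_2 = [[0, 0, 0, 0]]^T = 0.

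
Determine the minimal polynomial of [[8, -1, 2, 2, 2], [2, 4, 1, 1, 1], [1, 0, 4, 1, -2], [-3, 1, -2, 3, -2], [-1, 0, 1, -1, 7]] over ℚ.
The characteristic polynomial factors as (x - 6)(x - 5)^4. The minimal polynomial is ∏(x - λ)^{k_λ} where k_λ is the size of the largest Jordan block at λ.

For λ = 5: rank(A - 5I) = 3, and the largest Jordan block has size 3 (the smallest k with rank((A - 5I)^k) = rank((A - 5I)^(k+1))).
For λ = 6: rank(A - 6I) = 4, and the largest Jordan block has size 1 (the smallest k with rank((A - 6I)^k) = rank((A - 6I)^(k+1))).

So m_A(x) = (x - 6)(x - 5)^3.

m_A(x) = (x - 6)(x - 5)^3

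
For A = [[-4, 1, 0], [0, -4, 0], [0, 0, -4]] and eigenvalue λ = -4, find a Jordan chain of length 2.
v_1 = [[0, 1, -2]]^T, v_2 = [[1, 0, 0]]^T

We seek v_1 ∈ ker((A + 4I)^2) \ ker(A + 4I), then set v_{i+1} = (A + 4I) v_i.

One such chain is v_1 = [[0, 1, -2]]^T, v_2 = [[1, 0, 0]]^T. Check: (A + 4I) v_2 = [[0, 0, 0]]^T = 0.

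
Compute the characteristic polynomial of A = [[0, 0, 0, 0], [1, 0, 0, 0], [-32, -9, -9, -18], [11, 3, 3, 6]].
χ_A(x) = x^3(x + 3)

xI - A = [[x, 0, 0, 0], [-1, x, 0, 0], [32, 9, x + 9, 18], [-11, -3, -3, x - 6]].

Expanding det(xI - A) along the first row:
det(xI - A) = + (x)·det([[x, 0, 0], [9, x + 9, 18], [-3, -3, x - 6]]) - (0)·det([[-1, 0, 0], [32, x + 9, 18], [-11, -3, x - 6]]) + (0)·det([[-1, x, 0], [32, 9, 18], [-11, -3, x - 6]]) - (0)·det([[-1, x, 0], [32, 9, x + 9], [-11, -3, -3]]).

Evaluating gives χ_A(x) = x^4 + 3x^3 = x^3(x + 3).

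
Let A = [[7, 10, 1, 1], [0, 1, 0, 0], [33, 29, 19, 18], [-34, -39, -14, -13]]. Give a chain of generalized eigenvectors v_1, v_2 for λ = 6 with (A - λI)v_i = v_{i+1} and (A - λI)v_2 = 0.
We seek v_1 ∈ ker((A - 6I)^2) \ ker(A - 6I), then set v_{i+1} = (A - 6I) v_i.

One such chain is v_1 = [[-1, 0, 0, 2]]^T, v_2 = [[1, 0, 3, -4]]^T. Check: (A - 6I) v_2 = [[0, 0, 0, 0]]^T = 0.

v_1 = [[-1, 0, 0, 2]]^T, v_2 = [[1, 0, 3, -4]]^T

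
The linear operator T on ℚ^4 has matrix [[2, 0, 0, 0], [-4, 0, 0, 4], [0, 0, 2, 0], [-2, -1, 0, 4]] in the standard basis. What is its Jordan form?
The characteristic polynomial is det(xI - A) = (x - 2)^4, so the eigenvalues are 2 (algebraic multiplicity 4).

For λ = 2: rank(A - 2I) = 1, rank((A - 2I)^2) = 0. The eigenspace has dimension 4 - 1 = 3, so there are 3 Jordan blocks; the rank sequence gives block sizes [2, 1, 1].

Assembling the blocks gives the Jordan form J above.

J = [[2, 1, 0, 0], [0, 2, 0, 0], [0, 0, 2, 0], [0, 0, 0, 2]]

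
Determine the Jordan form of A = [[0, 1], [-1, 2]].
J = [[1, 1], [0, 1]]

The characteristic polynomial is det(xI - A) = (x - 1)^2, so the eigenvalues are 1 (algebraic multiplicity 2).

For λ = 1: rank(A - I) = 1, rank((A - I)^2) = 0. The eigenspace has dimension 2 - 1 = 1, so there is 1 Jordan block; the rank sequence gives block sizes [2].

Assembling the blocks gives the Jordan form J above.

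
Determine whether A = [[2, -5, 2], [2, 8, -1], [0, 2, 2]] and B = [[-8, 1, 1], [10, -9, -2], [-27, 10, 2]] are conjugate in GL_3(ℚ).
trace(A) = 12 but trace(B) = -15. The trace is a similarity invariant, so A and B are not similar.

No.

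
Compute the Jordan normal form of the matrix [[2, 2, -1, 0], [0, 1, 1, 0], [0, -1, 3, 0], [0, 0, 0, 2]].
J = [[2, 1, 0, 0], [0, 2, 1, 0], [0, 0, 2, 0], [0, 0, 0, 2]]

The characteristic polynomial is det(xI - A) = (x - 2)^4, so the eigenvalues are 2 (algebraic multiplicity 4).

For λ = 2: rank(A - 2I) = 2, rank((A - 2I)^2) = 1, rank((A - 2I)^3) = 0. The eigenspace has dimension 4 - 2 = 2, so there are 2 Jordan blocks; the rank sequence gives block sizes [3, 1].

Assembling the blocks gives the Jordan form J above.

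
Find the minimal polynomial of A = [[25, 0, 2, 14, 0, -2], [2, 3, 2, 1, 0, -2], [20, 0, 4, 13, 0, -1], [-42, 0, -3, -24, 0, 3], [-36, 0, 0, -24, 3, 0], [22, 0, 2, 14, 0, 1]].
The characteristic polynomial factors as (x - 3)^5(x + 3). The minimal polynomial is ∏(x - λ)^{k_λ} where k_λ is the size of the largest Jordan block at λ.

For λ = -3: rank(A + 3I) = 5, and the largest Jordan block has size 1 (the smallest k with rank((A + 3I)^k) = rank((A + 3I)^(k+1))).
For λ = 3: rank(A - 3I) = 3, and the largest Jordan block has size 3 (the smallest k with rank((A - 3I)^k) = rank((A - 3I)^(k+1))).

So m_A(x) = (x - 3)^3(x + 3).

m_A(x) = (x - 3)^3(x + 3)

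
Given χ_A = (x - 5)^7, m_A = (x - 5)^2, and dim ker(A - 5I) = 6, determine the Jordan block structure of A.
λ = 5: algebraic multiplicity 7 (exponent in χ_A), largest block size 2 (exponent in m_A), 6 blocks (geometric multiplicity). These force block sizes [2, 1, 1, 1, 1, 1].

Jordan blocks: (5, 2), (5, 1), (5, 1), (5, 1), (5, 1), (5, 1)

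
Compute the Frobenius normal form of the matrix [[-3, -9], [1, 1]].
R = [[0, -6], [1, -2]]

The invariant factors of A (the non-unit diagonal entries of the Smith normal form of xI - A over ℚ[x]) are x^2 + 2x + 6, each dividing the next. The characteristic polynomial is their product, x^2 + 2x + 6.

The rational canonical form is the block-diagonal matrix of companion matrices C(f_i):
R = [[0, -6], [1, -2]].

Note the characteristic polynomial does not split into linear factors over ℚ, so A has no Jordan form over ℚ; the rational canonical form exists over any field.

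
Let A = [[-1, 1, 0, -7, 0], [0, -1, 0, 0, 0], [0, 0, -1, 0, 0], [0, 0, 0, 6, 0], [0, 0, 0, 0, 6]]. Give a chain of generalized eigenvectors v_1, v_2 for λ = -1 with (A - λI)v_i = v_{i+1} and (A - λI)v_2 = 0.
We seek v_1 ∈ ker((A + I)^2) \ ker(A + I), then set v_{i+1} = (A + I) v_i.

One such chain is v_1 = [[0, 1, -1, 0, 0]]^T, v_2 = [[1, 0, 0, 0, 0]]^T. Check: (A + I) v_2 = [[0, 0, 0, 0, 0]]^T = 0.

v_1 = [[0, 1, -1, 0, 0]]^T, v_2 = [[1, 0, 0, 0, 0]]^T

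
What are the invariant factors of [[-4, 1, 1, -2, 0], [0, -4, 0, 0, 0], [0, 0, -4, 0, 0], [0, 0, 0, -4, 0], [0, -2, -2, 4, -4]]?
The Jordan structure of A has elementary divisors (x + 4)^2, (x + 4), (x + 4), (x + 4). Arranging the block sizes at each eigenvalue in decreasing order and taking row products gives the invariant factors.

Invariant factors (smallest first, each dividing the next): x + 4, x + 4, x + 4, (x + 4)^2.

Check: the last factor (x + 4)^2 is the minimal polynomial, and the product (x + 4)^5 is the characteristic polynomial.

x + 4, x + 4, x + 4, (x + 4)^2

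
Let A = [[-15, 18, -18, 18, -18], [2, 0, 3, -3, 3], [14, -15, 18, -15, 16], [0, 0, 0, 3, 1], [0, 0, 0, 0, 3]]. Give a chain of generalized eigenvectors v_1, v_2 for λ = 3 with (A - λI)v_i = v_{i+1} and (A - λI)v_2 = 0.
v_1 = [[-1, 0, 1, 0, 0]]^T, v_2 = [[0, 1, 1, 0, 0]]^T

We seek v_1 ∈ ker((A - 3I)^2) \ ker(A - 3I), then set v_{i+1} = (A - 3I) v_i.

One such chain is v_1 = [[-1, 0, 1, 0, 0]]^T, v_2 = [[0, 1, 1, 0, 0]]^T. Check: (A - 3I) v_2 = [[0, 0, 0, 0, 0]]^T = 0.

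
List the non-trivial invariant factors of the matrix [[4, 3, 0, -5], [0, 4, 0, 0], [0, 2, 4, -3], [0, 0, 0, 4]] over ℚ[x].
The Jordan structure of A has elementary divisors (x - 4)^2, (x - 4)^2. Arranging the block sizes at each eigenvalue in decreasing order and taking row products gives the invariant factors.

Invariant factors (smallest first, each dividing the next): (x - 4)^2, (x - 4)^2.

Check: the last factor (x - 4)^2 is the minimal polynomial, and the product (x - 4)^4 is the characteristic polynomial.

(x - 4)^2, (x - 4)^2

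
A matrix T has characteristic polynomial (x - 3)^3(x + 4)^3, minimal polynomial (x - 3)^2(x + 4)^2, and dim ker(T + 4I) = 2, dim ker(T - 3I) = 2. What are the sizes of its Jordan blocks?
λ = -4: algebraic multiplicity 3 (exponent in χ_T), largest block size 2 (exponent in m_T), 2 blocks (geometric multiplicity). These force block sizes [2, 1].
λ = 3: algebraic multiplicity 3 (exponent in χ_T), largest block size 2 (exponent in m_T), 2 blocks (geometric multiplicity). These force block sizes [2, 1].

Jordan blocks: (-4, 2), (-4, 1), (3, 2), (3, 1)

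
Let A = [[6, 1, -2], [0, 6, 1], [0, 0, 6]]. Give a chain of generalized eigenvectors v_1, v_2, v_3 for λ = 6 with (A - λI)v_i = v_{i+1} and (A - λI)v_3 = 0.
We seek v_1 ∈ ker((A - 6I)^3) \ ker((A - 6I)^2), then set v_{i+1} = (A - 6I) v_i.

One such chain is v_1 = [[-2, 0, 1]]^T, v_2 = [[-2, 1, 0]]^T, v_3 = [[1, 0, 0]]^T. Check: (A - 6I) v_3 = [[0, 0, 0]]^T = 0.

v_1 = [[-2, 0, 1]]^T, v_2 = [[-2, 1, 0]]^T, v_3 = [[1, 0, 0]]^T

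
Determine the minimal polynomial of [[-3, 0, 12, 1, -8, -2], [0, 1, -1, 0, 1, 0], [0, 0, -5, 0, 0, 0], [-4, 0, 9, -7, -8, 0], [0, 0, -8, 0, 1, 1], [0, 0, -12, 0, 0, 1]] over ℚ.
The characteristic polynomial factors as (x - 1)^3(x + 5)^3. The minimal polynomial is ∏(x - λ)^{k_λ} where k_λ is the size of the largest Jordan block at λ.

For λ = -5: rank(A + 5I) = 5, and the largest Jordan block has size 3 (the smallest k with rank((A + 5I)^k) = rank((A + 5I)^(k+1))).
For λ = 1: rank(A - I) = 5, and the largest Jordan block has size 3 (the smallest k with rank((A - I)^k) = rank((A - I)^(k+1))).

So m_A(x) = (x - 1)^3(x + 5)^3.

m_A(x) = (x - 1)^3(x + 5)^3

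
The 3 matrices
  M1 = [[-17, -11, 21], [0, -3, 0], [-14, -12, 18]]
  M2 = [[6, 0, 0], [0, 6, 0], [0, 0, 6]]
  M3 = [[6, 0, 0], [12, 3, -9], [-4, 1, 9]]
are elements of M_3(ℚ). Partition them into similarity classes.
3 classes: {M1}, {M2}, {M3}

Characteristic polynomials: χ_{M1} = (x - 4)(x + 3)^2, χ_{M2} = (x - 6)^3, χ_{M3} = (x - 6)^3.

{M1}: invariant factors (x - 4)(x + 3)^2.

{M2}: invariant factors x - 6, x - 6, x - 6.

{M3}: invariant factors x - 6, (x - 6)^2.

Matrices are similar if and only if their invariant-factor lists agree; the partition into similarity classes is {M1}, {M2}, {M3}.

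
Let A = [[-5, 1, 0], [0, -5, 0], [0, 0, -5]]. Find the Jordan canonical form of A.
The characteristic polynomial is det(xI - A) = (x + 5)^3, so the eigenvalues are -5 (algebraic multiplicity 3).

For λ = -5: rank(A + 5I) = 1, rank((A + 5I)^2) = 0. The eigenspace has dimension 3 - 1 = 2, so there are 2 Jordan blocks; the rank sequence gives block sizes [2, 1].

Assembling the blocks gives the Jordan form J above.

J = [[-5, 1, 0], [0, -5, 0], [0, 0, -5]]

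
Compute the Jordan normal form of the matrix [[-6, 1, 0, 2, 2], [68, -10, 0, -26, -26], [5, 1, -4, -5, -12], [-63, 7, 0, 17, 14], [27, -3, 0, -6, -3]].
The characteristic polynomial is det(xI - A) = (x - 3)^2(x + 4)^3, so the eigenvalues are -4 (algebraic multiplicity 3), 3 (algebraic multiplicity 2).

For λ = -4: rank(A + 4I) = 3, rank((A + 4I)^2) = 2. The eigenspace has dimension 5 - 3 = 2, so there are 2 Jordan blocks; the rank sequence gives block sizes [2, 1].

For λ = 3: rank(A - 3I) = 3. The eigenspace has dimension 5 - 3 = 2, so there are 2 Jordan blocks; the rank sequence gives block sizes [1, 1].

Assembling the blocks gives the Jordan form J above.

J = [[-4, 1, 0, 0, 0], [0, -4, 0, 0, 0], [0, 0, -4, 0, 0], [0, 0, 0, 3, 0], [0, 0, 0, 0, 3]]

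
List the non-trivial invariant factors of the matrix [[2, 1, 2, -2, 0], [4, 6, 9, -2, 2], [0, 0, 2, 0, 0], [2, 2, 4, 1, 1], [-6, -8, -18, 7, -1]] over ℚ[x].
The Jordan structure of A has elementary divisors (x - 2)^3, (x - 2)^2. Arranging the block sizes at each eigenvalue in decreasing order and taking row products gives the invariant factors.

Invariant factors (smallest first, each dividing the next): (x - 2)^2, (x - 2)^3.

Check: the last factor (x - 2)^3 is the minimal polynomial, and the product (x - 2)^5 is the characteristic polynomial.

(x - 2)^2, (x - 2)^3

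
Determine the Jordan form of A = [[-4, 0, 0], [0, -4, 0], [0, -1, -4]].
J = [[-4, 1, 0], [0, -4, 0], [0, 0, -4]]

The characteristic polynomial is det(xI - A) = (x + 4)^3, so the eigenvalues are -4 (algebraic multiplicity 3).

For λ = -4: rank(A + 4I) = 1, rank((A + 4I)^2) = 0. The eigenspace has dimension 3 - 1 = 2, so there are 2 Jordan blocks; the rank sequence gives block sizes [2, 1].

Assembling the blocks gives the Jordan form J above.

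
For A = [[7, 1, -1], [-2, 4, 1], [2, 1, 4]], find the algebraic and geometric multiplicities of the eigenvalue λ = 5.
algebraic multiplicity 3, geometric multiplicity 2

The characteristic polynomial is (x - 5)^3, so the factor x - 5 appears with exponent 3: the algebraic multiplicity is 3.

rank(A - 5I) = 1, so the eigenspace has dimension 3 - 1 = 2: the geometric multiplicity is 2.

Since 2 < 3, A is not diagonalizable.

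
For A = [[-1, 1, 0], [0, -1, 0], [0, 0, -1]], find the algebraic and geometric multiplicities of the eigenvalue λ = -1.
The characteristic polynomial is (x + 1)^3, so the factor x + 1 appears with exponent 3: the algebraic multiplicity is 3.

rank(A + I) = 1, so the eigenspace has dimension 3 - 1 = 2: the geometric multiplicity is 2.

Since 2 < 3, A is not diagonalizable.

algebraic multiplicity 3, geometric multiplicity 2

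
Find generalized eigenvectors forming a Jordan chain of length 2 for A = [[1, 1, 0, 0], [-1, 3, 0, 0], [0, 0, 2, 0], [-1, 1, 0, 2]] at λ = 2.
We seek v_1 ∈ ker((A - 2I)^2) \ ker(A - 2I), then set v_{i+1} = (A - 2I) v_i.

One such chain is v_1 = [[-2, -1, 1, -2]]^T, v_2 = [[1, 1, 0, 1]]^T. Check: (A - 2I) v_2 = [[0, 0, 0, 0]]^T = 0.

v_1 = [[-2, -1, 1, -2]]^T, v_2 = [[1, 1, 0, 1]]^T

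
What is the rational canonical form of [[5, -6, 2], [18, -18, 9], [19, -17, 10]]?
The invariant factors of A (the non-unit diagonal entries of the Smith normal form of xI - A over ℚ[x]) are (x + 3)(x^2 + 3), each dividing the next. The characteristic polynomial is their product, (x + 3)(x^2 + 3).

The rational canonical form is the block-diagonal matrix of companion matrices C(f_i):
R = [[0, 0, -9], [1, 0, -3], [0, 1, -3]].

Note the characteristic polynomial does not split into linear factors over ℚ, so A has no Jordan form over ℚ; the rational canonical form exists over any field.

R = [[0, 0, -9], [1, 0, -3], [0, 1, -3]]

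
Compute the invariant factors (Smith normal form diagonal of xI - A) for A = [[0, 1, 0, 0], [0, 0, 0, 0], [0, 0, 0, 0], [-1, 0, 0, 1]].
The Jordan structure of A has elementary divisors x^2, x, (x - 1). Arranging the block sizes at each eigenvalue in decreasing order and taking row products gives the invariant factors.

Invariant factors (smallest first, each dividing the next): x, x^2(x - 1).

Check: the last factor x^2(x - 1) is the minimal polynomial, and the product x^3(x - 1) is the characteristic polynomial.

x, x^2(x - 1)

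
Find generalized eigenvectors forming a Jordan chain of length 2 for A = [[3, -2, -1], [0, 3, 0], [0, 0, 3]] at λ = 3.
We seek v_1 ∈ ker((A - 3I)^2) \ ker(A - 3I), then set v_{i+1} = (A - 3I) v_i.

One such chain is v_1 = [[-3, 0, -1]]^T, v_2 = [[1, 0, 0]]^T. Check: (A - 3I) v_2 = [[0, 0, 0]]^T = 0.

v_1 = [[-3, 0, -1]]^T, v_2 = [[1, 0, 0]]^T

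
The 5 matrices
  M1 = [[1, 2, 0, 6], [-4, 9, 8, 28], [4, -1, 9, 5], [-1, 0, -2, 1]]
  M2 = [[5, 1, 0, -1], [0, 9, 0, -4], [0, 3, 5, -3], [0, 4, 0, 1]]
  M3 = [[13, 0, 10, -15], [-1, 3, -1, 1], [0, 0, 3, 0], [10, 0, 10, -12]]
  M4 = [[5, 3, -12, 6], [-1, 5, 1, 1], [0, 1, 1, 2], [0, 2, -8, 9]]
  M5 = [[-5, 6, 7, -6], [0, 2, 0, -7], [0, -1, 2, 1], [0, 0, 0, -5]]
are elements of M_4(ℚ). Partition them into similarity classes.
Characteristic polynomials: χ_{M1} = (x - 5)^4, χ_{M2} = (x - 5)^4, χ_{M3} = (x - 3)^3(x + 2), χ_{M4} = (x - 5)^4, χ_{M5} = (x - 2)^2(x + 5)^2.

{M1, M4}: invariant factors x - 5, (x - 5)^3.

{M2}: invariant factors x - 5, x - 5, (x - 5)^2.

{M3}: invariant factors x - 3, (x - 3)^2(x + 2).

{M5}: invariant factors x + 5, (x - 2)^2(x + 5).

Matrices are similar if and only if their invariant-factor lists agree; the partition into similarity classes is {M1, M4}, {M2}, {M3}, {M5}.

4 classes: {M1, M4}, {M2}, {M3}, {M5}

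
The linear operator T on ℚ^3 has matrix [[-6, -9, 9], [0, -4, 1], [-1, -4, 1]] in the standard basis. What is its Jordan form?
The characteristic polynomial is det(xI - A) = (x + 3)^3, so the eigenvalues are -3 (algebraic multiplicity 3).

For λ = -3: rank(A + 3I) = 2, rank((A + 3I)^2) = 1, rank((A + 3I)^3) = 0. The eigenspace has dimension 3 - 2 = 1, so there is 1 Jordan block; the rank sequence gives block sizes [3].

Assembling the blocks gives the Jordan form J above.

J = [[-3, 1, 0], [0, -3, 1], [0, 0, -3]]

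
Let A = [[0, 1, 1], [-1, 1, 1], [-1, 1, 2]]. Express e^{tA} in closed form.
A has Jordan form J = [[1, 1, 0], [0, 1, 1], [0, 0, 1]] with A = PJP^{-1}, so e^{tA} = P e^{tJ} P^{-1}.

For a Jordan block J_k(λ), e^{tJ_k(λ)} = e^{λt} · (I + tN + t^2 N^2/2! + ... + t^{k-1} N^{k-1}/(k-1)!) where N is the nilpotent superdiagonal part.

Assembling the blocks and conjugating back gives the entries of e^{tA} as shown above.

e^{tA} = [[(-t^2/2 - t + 1)*e^{t}, t*e^{t}, t*(t + 2)*e^{t}/2], [-t*e^{t}, e^{t}, t*e^{t}], [t*(-t - 2)*e^{t}/2, t*e^{t}, (t^2/2 + t + 1)*e^{t}]]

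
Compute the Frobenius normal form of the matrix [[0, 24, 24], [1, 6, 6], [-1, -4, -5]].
The invariant factors of A (the non-unit diagonal entries of the Smith normal form of xI - A over ℚ[x]) are (x - 4)(x^2 + 3x + 6), each dividing the next. The characteristic polynomial is their product, (x - 4)(x^2 + 3x + 6).

The rational canonical form is the block-diagonal matrix of companion matrices C(f_i):
R = [[0, 0, 24], [1, 0, 6], [0, 1, 1]].

Note the characteristic polynomial does not split into linear factors over ℚ, so A has no Jordan form over ℚ; the rational canonical form exists over any field.

R = [[0, 0, 24], [1, 0, 6], [0, 1, 1]]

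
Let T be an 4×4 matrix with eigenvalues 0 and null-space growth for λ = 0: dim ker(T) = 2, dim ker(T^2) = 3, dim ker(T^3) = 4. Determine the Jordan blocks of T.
λ = 0: successive nullity increments [2, 1, 1] count blocks of size ≥ k; block sizes are [3, 1].

Jordan blocks: (0, 3), (0, 1)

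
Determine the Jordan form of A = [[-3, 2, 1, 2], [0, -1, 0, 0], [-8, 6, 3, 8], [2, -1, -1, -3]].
J = [[-1, 1, 0, 0], [0, -1, 0, 0], [0, 0, -1, 1], [0, 0, 0, -1]]

The characteristic polynomial is det(xI - A) = (x + 1)^4, so the eigenvalues are -1 (algebraic multiplicity 4).

For λ = -1: rank(A + I) = 2, rank((A + I)^2) = 0. The eigenspace has dimension 4 - 2 = 2, so there are 2 Jordan blocks; the rank sequence gives block sizes [2, 2].

Assembling the blocks gives the Jordan form J above.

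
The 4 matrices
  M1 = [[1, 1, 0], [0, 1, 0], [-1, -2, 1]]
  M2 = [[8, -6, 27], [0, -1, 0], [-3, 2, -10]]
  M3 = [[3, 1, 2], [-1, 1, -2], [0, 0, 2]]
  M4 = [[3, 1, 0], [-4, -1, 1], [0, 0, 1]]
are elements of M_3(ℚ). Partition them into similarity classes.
Characteristic polynomials: χ_{M1} = (x - 1)^3, χ_{M2} = (x + 1)^3, χ_{M3} = (x - 2)^3, χ_{M4} = (x - 1)^3.

{M1, M4}: invariant factors (x - 1)^3.

{M2}: invariant factors x + 1, (x + 1)^2.

{M3}: invariant factors x - 2, (x - 2)^2.

Matrices are similar if and only if their invariant-factor lists agree; the partition into similarity classes is {M1, M4}, {M2}, {M3}.

3 classes: {M1, M4}, {M2}, {M3}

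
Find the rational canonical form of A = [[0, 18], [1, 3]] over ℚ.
R = [[0, 18], [1, 3]]

The invariant factors of A (the non-unit diagonal entries of the Smith normal form of xI - A over ℚ[x]) are (x - 6)(x + 3), each dividing the next. The characteristic polynomial is their product, (x - 6)(x + 3).

The rational canonical form is the block-diagonal matrix of companion matrices C(f_i):
R = [[0, 18], [1, 3]].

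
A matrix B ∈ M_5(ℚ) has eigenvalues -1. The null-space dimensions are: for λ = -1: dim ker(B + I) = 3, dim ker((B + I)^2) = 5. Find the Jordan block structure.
λ = -1: successive nullity increments [3, 2] count blocks of size ≥ k; block sizes are [2, 2, 1].

Jordan blocks: (-1, 2), (-1, 2), (-1, 1)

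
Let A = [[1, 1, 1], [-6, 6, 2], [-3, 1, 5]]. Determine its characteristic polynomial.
χ_A(x) = (x - 4)^3

xI - A = [[x - 1, -1, -1], [6, x - 6, -2], [3, -1, x - 5]].

Expanding det(xI - A) along the first row:
det(xI - A) = + (x - 1)·det([[x - 6, -2], [-1, x - 5]]) - (-1)·det([[6, -2], [3, x - 5]]) + (-1)·det([[6, x - 6], [3, -1]]).

Evaluating gives χ_A(x) = x^3 - 12x^2 + 48x - 64 = (x - 4)^3.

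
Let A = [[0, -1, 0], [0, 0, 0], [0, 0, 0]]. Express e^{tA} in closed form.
A has Jordan form J = [[0, 1, 0], [0, 0, 0], [0, 0, 0]] with A = PJP^{-1}, so e^{tA} = P e^{tJ} P^{-1}.

For a Jordan block J_k(λ), e^{tJ_k(λ)} = e^{λt} · (I + tN + t^2 N^2/2! + ... + t^{k-1} N^{k-1}/(k-1)!) where N is the nilpotent superdiagonal part.

Assembling the blocks and conjugating back gives the entries of e^{tA} as shown above.

e^{tA} = [[1, -t, 0], [0, 1, 0], [0, 0, 1]]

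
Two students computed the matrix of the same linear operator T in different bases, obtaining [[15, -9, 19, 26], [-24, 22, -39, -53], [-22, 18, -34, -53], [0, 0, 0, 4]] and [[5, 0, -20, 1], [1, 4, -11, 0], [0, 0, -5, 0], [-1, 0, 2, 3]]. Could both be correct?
Two matrices over a field are similar if and only if they have the same invariant factors.

Both A and B have characteristic polynomial (x - 4)^3(x + 5) and minimal polynomial (x - 4)^3(x + 5). Computing further, both have invariant factors (x - 4)^3(x + 5). Hence A and B are similar.

Yes.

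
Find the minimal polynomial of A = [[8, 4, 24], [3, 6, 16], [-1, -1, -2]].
The characteristic polynomial factors as (x - 4)^3. The minimal polynomial is ∏(x - λ)^{k_λ} where k_λ is the size of the largest Jordan block at λ.

For λ = 4: rank(A - 4I) = 2, and the largest Jordan block has size 3 (the smallest k with rank((A - 4I)^k) = rank((A - 4I)^(k+1))).

So m_A(x) = (x - 4)^3.

m_A(x) = (x - 4)^3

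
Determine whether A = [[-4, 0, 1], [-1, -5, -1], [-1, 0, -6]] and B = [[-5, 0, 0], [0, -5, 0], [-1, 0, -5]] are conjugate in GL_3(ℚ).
Two matrices over a field are similar if and only if they have the same invariant factors.

Both A and B have characteristic polynomial (x + 5)^3 and minimal polynomial (x + 5)^2. Computing further, both have invariant factors x + 5, (x + 5)^2. Hence A and B are similar.

Yes.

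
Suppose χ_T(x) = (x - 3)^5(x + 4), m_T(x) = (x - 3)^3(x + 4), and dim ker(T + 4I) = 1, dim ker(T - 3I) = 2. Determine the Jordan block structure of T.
Jordan blocks: (-4, 1), (3, 3), (3, 2)

λ = -4: algebraic multiplicity 1 (exponent in χ_T), largest block size 1 (exponent in m_T), 1 block (geometric multiplicity). This forces block sizes [1].
λ = 3: algebraic multiplicity 5 (exponent in χ_T), largest block size 3 (exponent in m_T), 2 blocks (geometric multiplicity). These force block sizes [3, 2].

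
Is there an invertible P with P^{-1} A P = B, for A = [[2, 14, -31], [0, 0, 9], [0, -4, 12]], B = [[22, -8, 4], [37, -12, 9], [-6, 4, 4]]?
Two matrices over a field are similar if and only if they have the same invariant factors.

Both A and B have characteristic polynomial (x - 6)^2(x - 2) and minimal polynomial (x - 6)^2(x - 2). Computing further, both have invariant factors (x - 6)^2(x - 2). Hence A and B are similar.

Yes.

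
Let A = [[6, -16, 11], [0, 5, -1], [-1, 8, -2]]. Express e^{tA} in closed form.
e^{tA} = [[(-t^2 + 3*t + 1)*e^{3*t}, 4*t*(t - 4)*e^{3*t}, t*(11 - 3*t)*e^{3*t}], [t^2*e^{3*t}/2, (-2*t^2 + 2*t + 1)*e^{3*t}, t*(3*t - 2)*e^{3*t}/2], [t*(t - 1)*e^{3*t}, 4*t*(2 - t)*e^{3*t}, (3*t^2 - 5*t + 1)*e^{3*t}]]

A has Jordan form J = [[3, 1, 0], [0, 3, 1], [0, 0, 3]] with A = PJP^{-1}, so e^{tA} = P e^{tJ} P^{-1}.

For a Jordan block J_k(λ), e^{tJ_k(λ)} = e^{λt} · (I + tN + t^2 N^2/2! + ... + t^{k-1} N^{k-1}/(k-1)!) where N is the nilpotent superdiagonal part.

Assembling the blocks and conjugating back gives the entries of e^{tA} as shown above.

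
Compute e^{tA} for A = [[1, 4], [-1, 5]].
e^{tA} = [[(1 - 2*t)*e^{3*t}, 4*t*e^{3*t}], [-t*e^{3*t}, (2*t + 1)*e^{3*t}]]

A has Jordan form J = [[3, 1], [0, 3]] with A = PJP^{-1}, so e^{tA} = P e^{tJ} P^{-1}.

For a Jordan block J_k(λ), e^{tJ_k(λ)} = e^{λt} · (I + tN + t^2 N^2/2! + ... + t^{k-1} N^{k-1}/(k-1)!) where N is the nilpotent superdiagonal part.

Assembling the blocks and conjugating back gives the entries of e^{tA} as shown above.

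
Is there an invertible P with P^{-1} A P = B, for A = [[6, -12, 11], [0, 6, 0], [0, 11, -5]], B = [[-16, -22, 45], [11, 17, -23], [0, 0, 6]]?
Two matrices over a field are similar if and only if they have the same invariant factors.

Both A and B have characteristic polynomial (x - 6)^2(x + 5) and minimal polynomial (x - 6)^2(x + 5). Computing further, both have invariant factors (x - 6)^2(x + 5). Hence A and B are similar.

Yes.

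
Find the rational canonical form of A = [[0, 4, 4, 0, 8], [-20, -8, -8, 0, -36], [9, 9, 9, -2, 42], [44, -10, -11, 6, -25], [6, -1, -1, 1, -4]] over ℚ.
R = [[0, 4, 0, 0, 0], [1, -1, 0, 0, 0], [0, 0, 0, 0, -20], [0, 0, 1, 0, 9], [0, 0, 0, 1, 4]]

The invariant factors of A (the non-unit diagonal entries of the Smith normal form of xI - A over ℚ[x]) are x^2 + x - 4, (x - 5)(x^2 + x - 4), each dividing the next. The characteristic polynomial is their product, (x - 5)(x^2 + x - 4)^2.

The rational canonical form is the block-diagonal matrix of companion matrices C(f_i):
R = [[0, 4, 0, 0, 0], [1, -1, 0, 0, 0], [0, 0, 0, 0, -20], [0, 0, 1, 0, 9], [0, 0, 0, 1, 4]].

Note the characteristic polynomial does not split into linear factors over ℚ, so A has no Jordan form over ℚ; the rational canonical form exists over any field.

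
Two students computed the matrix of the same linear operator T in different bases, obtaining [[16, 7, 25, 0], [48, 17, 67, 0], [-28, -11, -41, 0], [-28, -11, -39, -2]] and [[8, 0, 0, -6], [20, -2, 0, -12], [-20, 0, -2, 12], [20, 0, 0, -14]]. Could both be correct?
Both have characteristic polynomial (x + 2)^3(x + 4), but the minimal polynomial of A is (x + 2)^2(x + 4) while the minimal polynomial of B is (x + 2)(x + 4). The minimal polynomial is a similarity invariant, so A and B are not similar.

No.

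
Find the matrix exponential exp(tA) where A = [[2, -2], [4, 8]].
A has Jordan form J = [[4, 0], [0, 6]] with A = PJP^{-1}, so e^{tA} = P e^{tJ} P^{-1}.

For a Jordan block J_k(λ), e^{tJ_k(λ)} = e^{λt} · (I + tN + t^2 N^2/2! + ... + t^{k-1} N^{k-1}/(k-1)!) where N is the nilpotent superdiagonal part.

Assembling the blocks and conjugating back gives the entries of e^{tA} as shown above.

e^{tA} = [[(2 - e^{2*t})*e^{4*t}, -e^{6*t} + e^{4*t}], [2*(e^{2*t} - 1)*e^{4*t}, 2*e^{6*t} - e^{4*t}]]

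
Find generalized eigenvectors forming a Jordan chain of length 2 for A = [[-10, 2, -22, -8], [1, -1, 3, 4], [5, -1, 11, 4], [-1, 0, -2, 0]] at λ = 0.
v_1 = [[7, 0, -4, 1]]^T, v_2 = [[10, -1, -5, 1]]^T

We seek v_1 ∈ ker(A^2) \ ker(A), then set v_{i+1} = A v_i.

One such chain is v_1 = [[7, 0, -4, 1]]^T, v_2 = [[10, -1, -5, 1]]^T. Check: A v_2 = [[0, 0, 0, 0]]^T = 0.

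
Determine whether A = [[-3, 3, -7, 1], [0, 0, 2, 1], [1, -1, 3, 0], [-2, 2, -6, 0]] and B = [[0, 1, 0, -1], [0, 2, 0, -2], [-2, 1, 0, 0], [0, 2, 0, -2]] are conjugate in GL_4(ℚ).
Yes.

Two matrices over a field are similar if and only if they have the same invariant factors.

Both A and B have characteristic polynomial x^4 and minimal polynomial x^2. Computing further, both have invariant factors x^2, x^2. Hence A and B are similar.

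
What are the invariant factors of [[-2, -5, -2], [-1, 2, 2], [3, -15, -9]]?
x + 3, (x + 3)^2

The Jordan structure of A has elementary divisors (x + 3)^2, (x + 3). Arranging the block sizes at each eigenvalue in decreasing order and taking row products gives the invariant factors.

Invariant factors (smallest first, each dividing the next): x + 3, (x + 3)^2.

Check: the last factor (x + 3)^2 is the minimal polynomial, and the product (x + 3)^3 is the characteristic polynomial.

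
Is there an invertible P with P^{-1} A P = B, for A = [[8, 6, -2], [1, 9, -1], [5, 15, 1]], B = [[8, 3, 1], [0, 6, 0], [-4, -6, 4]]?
Yes.

Two matrices over a field are similar if and only if they have the same invariant factors.

Both A and B have characteristic polynomial (x - 6)^3 and minimal polynomial (x - 6)^2. Computing further, both have invariant factors x - 6, (x - 6)^2. Hence A and B are similar.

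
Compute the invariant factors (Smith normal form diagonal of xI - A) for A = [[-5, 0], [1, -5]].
The Jordan structure of A has elementary divisors (x + 5)^2. Arranging the block sizes at each eigenvalue in decreasing order and taking row products gives the invariant factors.

Invariant factors (smallest first, each dividing the next): (x + 5)^2.

Check: the last factor (x + 5)^2 is the minimal polynomial, and the product (x + 5)^2 is the characteristic polynomial.

(x + 5)^2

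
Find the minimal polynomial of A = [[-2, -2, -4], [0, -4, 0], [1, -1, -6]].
m_A(x) = (x + 4)^2

The characteristic polynomial factors as (x + 4)^3. The minimal polynomial is ∏(x - λ)^{k_λ} where k_λ is the size of the largest Jordan block at λ.

For λ = -4: rank(A + 4I) = 1, and the largest Jordan block has size 2 (the smallest k with rank((A + 4I)^k) = rank((A + 4I)^(k+1))).

So m_A(x) = (x + 4)^2.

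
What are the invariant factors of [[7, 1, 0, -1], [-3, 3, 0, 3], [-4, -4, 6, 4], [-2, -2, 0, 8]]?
x - 6, x - 6, (x - 6)^2

The Jordan structure of A has elementary divisors (x - 6)^2, (x - 6), (x - 6). Arranging the block sizes at each eigenvalue in decreasing order and taking row products gives the invariant factors.

Invariant factors (smallest first, each dividing the next): x - 6, x - 6, (x - 6)^2.

Check: the last factor (x - 6)^2 is the minimal polynomial, and the product (x - 6)^4 is the characteristic polynomial.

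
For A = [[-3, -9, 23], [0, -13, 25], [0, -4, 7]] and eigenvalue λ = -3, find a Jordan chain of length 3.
v_1 = [[3, 2, 1]]^T, v_2 = [[5, 5, 2]]^T, v_3 = [[1, 0, 0]]^T

We seek v_1 ∈ ker((A + 3I)^3) \ ker((A + 3I)^2), then set v_{i+1} = (A + 3I) v_i.

One such chain is v_1 = [[3, 2, 1]]^T, v_2 = [[5, 5, 2]]^T, v_3 = [[1, 0, 0]]^T. Check: (A + 3I) v_3 = [[0, 0, 0]]^T = 0.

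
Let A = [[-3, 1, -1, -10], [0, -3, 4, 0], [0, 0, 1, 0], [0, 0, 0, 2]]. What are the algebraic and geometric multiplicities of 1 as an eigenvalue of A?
algebraic multiplicity 1, geometric multiplicity 1

The characteristic polynomial is (x - 2)(x - 1)(x + 3)^2, so the factor x - 1 appears with exponent 1: the algebraic multiplicity is 1.

rank(A - I) = 3, so the eigenspace has dimension 4 - 3 = 1: the geometric multiplicity is 1.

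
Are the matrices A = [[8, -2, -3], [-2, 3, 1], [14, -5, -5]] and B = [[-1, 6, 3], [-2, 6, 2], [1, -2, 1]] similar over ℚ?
No.

Both have characteristic polynomial (x - 2)^3, but the minimal polynomial of A is (x - 2)^3 while the minimal polynomial of B is (x - 2)^2. The minimal polynomial is a similarity invariant, so A and B are not similar.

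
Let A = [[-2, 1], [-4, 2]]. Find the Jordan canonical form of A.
The characteristic polynomial is det(xI - A) = x^2, so the eigenvalues are 0 (algebraic multiplicity 2).

For λ = 0: rank(A) = 1, rank(A^2) = 0. The eigenspace has dimension 2 - 1 = 1, so there is 1 Jordan block; the rank sequence gives block sizes [2].

Assembling the blocks gives the Jordan form J above.

J = [[0, 1], [0, 0]]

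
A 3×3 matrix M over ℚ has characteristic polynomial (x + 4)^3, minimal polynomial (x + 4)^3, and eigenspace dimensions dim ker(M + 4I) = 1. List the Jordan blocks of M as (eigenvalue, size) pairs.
λ = -4: algebraic multiplicity 3 (exponent in χ_M), largest block size 3 (exponent in m_M), 1 block (geometric multiplicity). This forces block sizes [3].

Jordan blocks: (-4, 3)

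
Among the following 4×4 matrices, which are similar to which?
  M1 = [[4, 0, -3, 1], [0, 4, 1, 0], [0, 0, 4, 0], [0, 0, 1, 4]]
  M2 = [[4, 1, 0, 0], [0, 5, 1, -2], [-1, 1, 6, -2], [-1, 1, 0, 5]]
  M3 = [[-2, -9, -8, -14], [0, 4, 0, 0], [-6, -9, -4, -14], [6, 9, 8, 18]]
3 classes: {M1}, {M2}, {M3}

Characteristic polynomials: χ_{M1} = (x - 4)^4, χ_{M2} = (x - 5)^4, χ_{M3} = (x - 4)^4.

{M1}: invariant factors x - 4, (x - 4)^3.

{M2}: invariant factors x - 5, (x - 5)^3.

{M3}: invariant factors x - 4, x - 4, (x - 4)^2.

Matrices are similar if and only if their invariant-factor lists agree; the partition into similarity classes is {M1}, {M2}, {M3}.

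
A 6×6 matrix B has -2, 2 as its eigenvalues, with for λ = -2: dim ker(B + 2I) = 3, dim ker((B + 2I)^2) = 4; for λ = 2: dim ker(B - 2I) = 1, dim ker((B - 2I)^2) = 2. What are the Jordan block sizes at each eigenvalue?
Jordan blocks: (-2, 2), (-2, 1), (-2, 1), (2, 2)

λ = -2: successive nullity increments [3, 1] count blocks of size ≥ k; block sizes are [2, 1, 1].
λ = 2: successive nullity increments [1, 1] count blocks of size ≥ k; block sizes are [2].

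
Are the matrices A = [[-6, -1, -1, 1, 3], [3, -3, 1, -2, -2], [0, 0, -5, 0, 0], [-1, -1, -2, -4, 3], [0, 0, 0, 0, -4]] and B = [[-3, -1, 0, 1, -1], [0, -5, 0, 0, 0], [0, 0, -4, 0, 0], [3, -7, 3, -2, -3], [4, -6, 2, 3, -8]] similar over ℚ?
Two matrices over a field are similar if and only if they have the same invariant factors.

Both A and B have characteristic polynomial (x + 4)^3(x + 5)^2 and minimal polynomial (x + 4)^3(x + 5)^2. Computing further, both have invariant factors (x + 4)^3(x + 5)^2. Hence A and B are similar.

Yes.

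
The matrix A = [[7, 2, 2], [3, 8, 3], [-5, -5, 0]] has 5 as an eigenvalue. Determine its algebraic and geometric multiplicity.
The characteristic polynomial is (x - 5)^3, so the factor x - 5 appears with exponent 3: the algebraic multiplicity is 3.

rank(A - 5I) = 1, so the eigenspace has dimension 3 - 1 = 2: the geometric multiplicity is 2.

Since 2 < 3, A is not diagonalizable.

algebraic multiplicity 3, geometric multiplicity 2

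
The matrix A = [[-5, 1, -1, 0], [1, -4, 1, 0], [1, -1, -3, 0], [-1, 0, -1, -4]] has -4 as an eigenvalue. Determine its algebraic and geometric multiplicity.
The characteristic polynomial is (x + 4)^4, so the factor x + 4 appears with exponent 4: the algebraic multiplicity is 4.

rank(A + 4I) = 2, so the eigenspace has dimension 4 - 2 = 2: the geometric multiplicity is 2.

Since 2 < 4, A is not diagonalizable.

algebraic multiplicity 4, geometric multiplicity 2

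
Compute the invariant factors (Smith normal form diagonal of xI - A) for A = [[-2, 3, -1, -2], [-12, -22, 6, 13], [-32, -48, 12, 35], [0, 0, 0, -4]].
(x + 4)^2, (x + 4)^2

The Jordan structure of A has elementary divisors (x + 4)^2, (x + 4)^2. Arranging the block sizes at each eigenvalue in decreasing order and taking row products gives the invariant factors.

Invariant factors (smallest first, each dividing the next): (x + 4)^2, (x + 4)^2.

Check: the last factor (x + 4)^2 is the minimal polynomial, and the product (x + 4)^4 is the characteristic polynomial.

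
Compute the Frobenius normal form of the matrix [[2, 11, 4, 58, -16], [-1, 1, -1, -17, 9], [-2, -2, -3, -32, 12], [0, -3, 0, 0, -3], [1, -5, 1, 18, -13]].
The invariant factors of A (the non-unit diagonal entries of the Smith normal form of xI - A over ℚ[x]) are (x + 1)(x + 3), (x + 1)(x + 3)(x + 5), each dividing the next. The characteristic polynomial is their product, (x + 1)^2(x + 3)^2(x + 5).

The rational canonical form is the block-diagonal matrix of companion matrices C(f_i):
R = [[0, -3, 0, 0, 0], [1, -4, 0, 0, 0], [0, 0, 0, 0, -15], [0, 0, 1, 0, -23], [0, 0, 0, 1, -9]].

R = [[0, -3, 0, 0, 0], [1, -4, 0, 0, 0], [0, 0, 0, 0, -15], [0, 0, 1, 0, -23], [0, 0, 0, 1, -9]]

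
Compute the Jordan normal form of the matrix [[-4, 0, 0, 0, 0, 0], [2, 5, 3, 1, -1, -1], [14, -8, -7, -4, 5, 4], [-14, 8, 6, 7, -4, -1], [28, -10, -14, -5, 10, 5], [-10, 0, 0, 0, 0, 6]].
J = [[-4, 0, 0, 0, 0, 0], [0, 3, 1, 0, 0, 0], [0, 0, 3, 1, 0, 0], [0, 0, 0, 3, 0, 0], [0, 0, 0, 0, 6, 0], [0, 0, 0, 0, 0, 6]]

The characteristic polynomial is det(xI - A) = (x - 6)^2(x - 3)^3(x + 4), so the eigenvalues are -4 (algebraic multiplicity 1), 3 (algebraic multiplicity 3), 6 (algebraic multiplicity 2).

For λ = -4: algebraic multiplicity 1 gives one 1×1 block.

For λ = 3: rank(A - 3I) = 5, rank((A - 3I)^2) = 4, rank((A - 3I)^3) = 3. The eigenspace has dimension 6 - 5 = 1, so there is 1 Jordan block; the rank sequence gives block sizes [3].

For λ = 6: rank(A - 6I) = 4. The eigenspace has dimension 6 - 4 = 2, so there are 2 Jordan blocks; the rank sequence gives block sizes [1, 1].

Assembling the blocks gives the Jordan form J above.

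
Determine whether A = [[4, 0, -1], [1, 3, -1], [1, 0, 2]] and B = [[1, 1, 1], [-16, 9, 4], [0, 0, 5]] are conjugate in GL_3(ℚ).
No.

trace(A) = 9 but trace(B) = 15. The trace is a similarity invariant, so A and B are not similar.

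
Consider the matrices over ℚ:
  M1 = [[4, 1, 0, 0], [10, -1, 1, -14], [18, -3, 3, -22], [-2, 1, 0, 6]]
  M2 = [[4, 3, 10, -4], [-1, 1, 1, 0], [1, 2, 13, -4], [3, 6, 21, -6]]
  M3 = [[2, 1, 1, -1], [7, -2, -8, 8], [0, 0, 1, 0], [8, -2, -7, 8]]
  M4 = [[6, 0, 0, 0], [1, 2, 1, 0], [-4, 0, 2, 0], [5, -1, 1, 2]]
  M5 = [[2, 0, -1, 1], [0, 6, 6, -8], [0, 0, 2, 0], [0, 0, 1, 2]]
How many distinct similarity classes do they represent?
2 classes: {M1, M2, M4, M5}, {M3}

Characteristic polynomials: χ_{M1} = (x - 6)(x - 2)^3, χ_{M2} = (x - 6)(x - 2)^3, χ_{M3} = (x - 6)(x - 1)^3, χ_{M4} = (x - 6)(x - 2)^3, χ_{M5} = (x - 6)(x - 2)^3.

{M1, M2, M4, M5}: invariant factors (x - 6)(x - 2)^3.

{M3}: invariant factors x - 1, (x - 6)(x - 1)^2.

Matrices are similar if and only if their invariant-factor lists agree; the partition into similarity classes is {M1, M2, M4, M5}, {M3}.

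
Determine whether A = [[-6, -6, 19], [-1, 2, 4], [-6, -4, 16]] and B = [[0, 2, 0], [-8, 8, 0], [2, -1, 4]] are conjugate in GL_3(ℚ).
Both have characteristic polynomial (x - 4)^3, but the minimal polynomial of A is (x - 4)^3 while the minimal polynomial of B is (x - 4)^2. The minimal polynomial is a similarity invariant, so A and B are not similar.

No.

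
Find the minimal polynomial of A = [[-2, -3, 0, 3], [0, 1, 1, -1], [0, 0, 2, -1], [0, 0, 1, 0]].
The characteristic polynomial factors as (x - 1)^3(x + 2). The minimal polynomial is ∏(x - λ)^{k_λ} where k_λ is the size of the largest Jordan block at λ.

For λ = -2: rank(A + 2I) = 3, and the largest Jordan block has size 1 (the smallest k with rank((A + 2I)^k) = rank((A + 2I)^(k+1))).
For λ = 1: rank(A - I) = 2, and the largest Jordan block has size 2 (the smallest k with rank((A - I)^k) = rank((A - I)^(k+1))).

So m_A(x) = (x - 1)^2(x + 2).

m_A(x) = (x - 1)^2(x + 2)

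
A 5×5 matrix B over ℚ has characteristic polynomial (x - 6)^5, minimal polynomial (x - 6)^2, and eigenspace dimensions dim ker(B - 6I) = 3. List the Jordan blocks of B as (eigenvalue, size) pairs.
λ = 6: algebraic multiplicity 5 (exponent in χ_B), largest block size 2 (exponent in m_B), 3 blocks (geometric multiplicity). These force block sizes [2, 2, 1].

Jordan blocks: (6, 2), (6, 2), (6, 1)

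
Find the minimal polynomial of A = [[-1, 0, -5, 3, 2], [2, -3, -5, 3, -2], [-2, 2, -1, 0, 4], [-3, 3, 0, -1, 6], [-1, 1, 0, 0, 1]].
m_A(x) = (x + 1)^3

The characteristic polynomial factors as (x + 1)^5. The minimal polynomial is ∏(x - λ)^{k_λ} where k_λ is the size of the largest Jordan block at λ.

For λ = -1: rank(A + I) = 2, and the largest Jordan block has size 3 (the smallest k with rank((A + I)^k) = rank((A + I)^(k+1))).

So m_A(x) = (x + 1)^3.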